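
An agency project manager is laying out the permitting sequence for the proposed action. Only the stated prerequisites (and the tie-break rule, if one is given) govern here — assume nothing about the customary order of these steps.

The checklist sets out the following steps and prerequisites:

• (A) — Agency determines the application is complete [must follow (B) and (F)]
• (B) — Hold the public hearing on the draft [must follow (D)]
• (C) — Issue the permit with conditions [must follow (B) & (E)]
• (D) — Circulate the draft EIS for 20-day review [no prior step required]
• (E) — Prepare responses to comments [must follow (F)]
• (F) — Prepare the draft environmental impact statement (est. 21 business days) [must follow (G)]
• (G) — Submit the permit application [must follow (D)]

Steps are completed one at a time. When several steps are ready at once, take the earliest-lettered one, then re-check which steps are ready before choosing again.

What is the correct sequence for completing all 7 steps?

(D), (B), (G), (F), (A), (E), (C)

(D) has no prerequisites → (D) first.
(B) and (G) are both available; (B) has the earlier label → (B).
(G) needed (D), now all done → (G).
(F) needed (G), now all done → (F).
Ready: (A) and (E). (A) has the earlier label → (A).
(E) needed (F), now all done → (E).
That leaves (C) as the only ready step → (C).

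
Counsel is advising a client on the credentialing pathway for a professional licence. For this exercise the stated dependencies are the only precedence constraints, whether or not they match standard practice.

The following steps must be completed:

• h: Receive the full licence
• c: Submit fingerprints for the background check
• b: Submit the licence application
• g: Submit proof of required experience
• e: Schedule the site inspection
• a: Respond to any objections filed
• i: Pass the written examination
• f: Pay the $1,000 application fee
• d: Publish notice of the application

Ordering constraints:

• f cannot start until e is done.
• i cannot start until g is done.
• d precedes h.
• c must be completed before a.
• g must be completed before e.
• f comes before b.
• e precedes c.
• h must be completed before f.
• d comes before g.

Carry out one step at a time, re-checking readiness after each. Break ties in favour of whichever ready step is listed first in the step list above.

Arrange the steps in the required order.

d, h, g, e, c, a, i, f, b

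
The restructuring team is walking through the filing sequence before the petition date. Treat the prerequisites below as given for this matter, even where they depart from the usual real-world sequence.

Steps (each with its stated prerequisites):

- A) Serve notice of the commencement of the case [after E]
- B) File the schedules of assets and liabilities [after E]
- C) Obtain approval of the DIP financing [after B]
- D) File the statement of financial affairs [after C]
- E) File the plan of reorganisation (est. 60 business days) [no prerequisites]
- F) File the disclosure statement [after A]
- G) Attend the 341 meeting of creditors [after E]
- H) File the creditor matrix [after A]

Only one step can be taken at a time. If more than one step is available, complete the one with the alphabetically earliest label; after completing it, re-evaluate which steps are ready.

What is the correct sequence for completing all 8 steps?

E, A, B, C, D, F, G, H

E is the only step with nothing outstanding, so it goes first.
Now A, B and G have their prerequisites met. A has the earlier label, so A next.
F and H now also ready, so the ready set is {B, F, G, H}; B has the earlier label → B.
Ready: C, F, G and H. C has the earlier label → C.
D now also ready, so the ready set is {D, F, G, H}; D has the earlier label → D.
Now F, G and H have their prerequisites met. F has the earlier label, so F next.
Ready: G and H. G has the earlier label → G.
Next only H has its prerequisites met → H.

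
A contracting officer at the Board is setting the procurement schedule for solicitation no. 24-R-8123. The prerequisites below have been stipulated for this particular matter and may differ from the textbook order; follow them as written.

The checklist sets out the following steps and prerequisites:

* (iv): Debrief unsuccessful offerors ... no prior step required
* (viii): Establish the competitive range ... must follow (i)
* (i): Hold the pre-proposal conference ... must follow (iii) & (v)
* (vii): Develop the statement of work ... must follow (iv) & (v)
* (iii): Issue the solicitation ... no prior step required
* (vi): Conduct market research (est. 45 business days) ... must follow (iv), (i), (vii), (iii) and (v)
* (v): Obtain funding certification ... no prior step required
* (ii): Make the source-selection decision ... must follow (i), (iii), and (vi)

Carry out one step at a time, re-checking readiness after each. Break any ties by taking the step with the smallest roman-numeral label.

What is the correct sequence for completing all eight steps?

(iii) (iv) (v) (i) (vii) (vi) (ii) (viii)

(iii), (iv) and (v) have no prerequisites; (iii) has the earlier label, so (iii) is first.
Ready: (iv) and (v). (iv) has the earlier label → (iv).
(v) is the only step now ready → (v).
(i) and (vii) are both available; (i) has the earlier label → (i).
Now (vii) and (viii) have their prerequisites met. (vii) has the earlier label, so (vii) next.
(vi) now also ready, so the ready set is {(vi), (viii)}; (vi) has the earlier label → (vi).
(ii) now also ready, so the ready set is {(ii), (viii)}; (ii) has the earlier label → (ii).
(viii) is the only step now ready → (viii).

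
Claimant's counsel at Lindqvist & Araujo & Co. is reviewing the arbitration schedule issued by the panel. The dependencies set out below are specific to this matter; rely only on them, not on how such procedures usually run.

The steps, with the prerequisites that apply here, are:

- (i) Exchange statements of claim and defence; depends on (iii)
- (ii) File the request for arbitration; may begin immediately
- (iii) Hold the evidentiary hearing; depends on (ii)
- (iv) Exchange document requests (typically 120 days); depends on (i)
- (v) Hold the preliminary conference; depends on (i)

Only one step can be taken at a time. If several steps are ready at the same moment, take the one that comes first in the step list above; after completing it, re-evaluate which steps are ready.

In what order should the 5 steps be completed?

(ii) has no prerequisites → (ii) first.
That leaves (iii) as the only ready step → (iii).
(i) needed (iii), now all done → (i).
Ready: (iv) and (v). (iv) is listed earlier → (iv).
(v) is the only step now ready → (v).

(ii), (iii), (i), (iv), (v)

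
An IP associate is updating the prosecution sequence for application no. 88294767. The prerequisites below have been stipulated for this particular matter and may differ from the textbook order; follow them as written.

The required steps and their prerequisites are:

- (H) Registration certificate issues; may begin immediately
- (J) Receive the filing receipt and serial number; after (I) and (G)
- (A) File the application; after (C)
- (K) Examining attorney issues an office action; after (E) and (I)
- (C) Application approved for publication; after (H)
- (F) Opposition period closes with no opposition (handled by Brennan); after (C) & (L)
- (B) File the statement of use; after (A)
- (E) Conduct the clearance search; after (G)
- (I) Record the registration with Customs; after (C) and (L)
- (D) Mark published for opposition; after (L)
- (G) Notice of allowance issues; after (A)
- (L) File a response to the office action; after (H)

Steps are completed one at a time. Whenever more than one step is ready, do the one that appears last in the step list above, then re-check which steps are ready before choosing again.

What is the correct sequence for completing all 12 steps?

(H) is the only step with nothing outstanding, so it goes first.
Ready: (L) and (C). (L) is listed later → (L).
Ready: (D) and (C). (D) is listed later → (D).
Next only (C) has its prerequisites met → (C).
Ready: (I), (F) and (A). (I) is listed later → (I).
(F) and (A) are both available; (F) is listed later → (F).
Next only (A) has its prerequisites met → (A).
(G) and (B) are both available; (G) is listed later → (G).
(E) and (J) now also ready, so the ready set is {(E), (B), (J)}; (E) is listed later → (E).
Now (B), (K) and (J) have their prerequisites met. (B) is listed later, so (B) next.
(K) and (J) are both available; (K) is listed later → (K).
(J) is the only step now ready → (J).

(H) → (L) → (D) → (C) → (I) → (F) → (A) → (G) → (E) → (B) → (K) → (J)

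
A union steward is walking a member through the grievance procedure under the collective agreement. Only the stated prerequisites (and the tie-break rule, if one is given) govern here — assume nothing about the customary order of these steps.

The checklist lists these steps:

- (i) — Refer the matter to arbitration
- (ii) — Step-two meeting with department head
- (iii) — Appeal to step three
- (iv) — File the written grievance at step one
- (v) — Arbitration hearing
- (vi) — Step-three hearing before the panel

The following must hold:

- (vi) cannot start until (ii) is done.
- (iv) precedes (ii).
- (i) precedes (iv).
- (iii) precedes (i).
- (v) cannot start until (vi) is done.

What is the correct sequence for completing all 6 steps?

(iii), (i), (iv), (ii), (vi), (v)

(iii) is the only step with nothing outstanding, so it goes first.
(i) needed (iii), now all done → (i).
(iv) needed (i), now all done → (iv).
(ii) is the only step now ready → (ii).
(vi) needed (ii), now all done → (vi).
That leaves (v) as the only ready step → (v).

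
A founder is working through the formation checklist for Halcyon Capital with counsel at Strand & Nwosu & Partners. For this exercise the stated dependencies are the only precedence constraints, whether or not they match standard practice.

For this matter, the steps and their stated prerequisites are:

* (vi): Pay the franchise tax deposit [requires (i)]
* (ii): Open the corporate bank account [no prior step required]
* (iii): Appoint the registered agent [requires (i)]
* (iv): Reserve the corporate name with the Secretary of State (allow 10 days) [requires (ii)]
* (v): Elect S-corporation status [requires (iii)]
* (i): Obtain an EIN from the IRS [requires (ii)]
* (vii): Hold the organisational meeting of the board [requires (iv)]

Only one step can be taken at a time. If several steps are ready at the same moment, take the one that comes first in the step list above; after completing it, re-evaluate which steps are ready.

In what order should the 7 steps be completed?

(ii), (iv), (i), (vi), (iii), (v), (vii)

Only (ii) has no prerequisites, so it is first.
Ready: (iv) and (i). (iv) is listed earlier → (iv).
(vii) now also ready, so the ready set is {(i), (vii)}; (i) is listed earlier → (i).
Now (vi), (iii) and (vii) have their prerequisites met. (vi) is listed earlier, so (vi) next.
Ready: (iii) and (vii). (iii) is listed earlier → (iii).
(v) now also ready, so the ready set is {(v), (vii)}; (v) is listed earlier → (v).
Next only (vii) has its prerequisites met → (vii).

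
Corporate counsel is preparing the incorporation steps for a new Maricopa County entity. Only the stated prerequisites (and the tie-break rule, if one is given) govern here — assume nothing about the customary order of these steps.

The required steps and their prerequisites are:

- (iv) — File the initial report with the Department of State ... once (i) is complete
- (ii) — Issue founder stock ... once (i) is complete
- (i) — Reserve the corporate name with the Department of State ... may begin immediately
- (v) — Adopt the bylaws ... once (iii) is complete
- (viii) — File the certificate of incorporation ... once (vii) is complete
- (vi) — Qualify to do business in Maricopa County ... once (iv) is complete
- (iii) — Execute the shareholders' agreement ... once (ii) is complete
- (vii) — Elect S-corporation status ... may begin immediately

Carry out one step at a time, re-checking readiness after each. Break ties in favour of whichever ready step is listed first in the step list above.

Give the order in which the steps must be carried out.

(i), (iv), (ii), (vi), (iii), (v), (vii), (viii)

Nothing is required for (i) and (vii). (i) is listed earlier → (i) first.
Ready: (iv), (ii) and (vii). (iv) is listed earlier → (iv).
(vi) now also ready, so the ready set is {(ii), (vi), (vii)}; (ii) is listed earlier → (ii).
(iii) now also ready, so the ready set is {(vi), (iii), (vii)}; (vi) is listed earlier → (vi).
Ready: (iii) and (vii). (iii) is listed earlier → (iii).
(v) now also ready, so the ready set is {(v), (vii)}; (v) is listed earlier → (v).
Next only (vii) has its prerequisites met → (vii).
That leaves (viii) as the only ready step → (viii).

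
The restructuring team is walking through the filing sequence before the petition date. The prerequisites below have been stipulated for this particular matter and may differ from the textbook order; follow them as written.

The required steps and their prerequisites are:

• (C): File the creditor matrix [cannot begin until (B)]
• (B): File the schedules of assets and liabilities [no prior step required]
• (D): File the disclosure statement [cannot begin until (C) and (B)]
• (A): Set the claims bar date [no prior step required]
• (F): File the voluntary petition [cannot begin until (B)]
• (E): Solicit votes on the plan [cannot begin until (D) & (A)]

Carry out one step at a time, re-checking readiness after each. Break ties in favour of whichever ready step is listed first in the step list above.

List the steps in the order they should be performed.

(B) → (C) → (D) → (A) → (F) → (E)

(B) and (A) have no prerequisites; (B) is listed earlier, so (B) is first.
(C), (A) and (F) are all available; (C) is listed earlier → (C).
(D) now also ready, so the ready set is {(D), (A), (F)}; (D) is listed earlier → (D).
Ready: (A) and (F). (A) is listed earlier → (A).
(F) and (E) are both available; (F) is listed earlier → (F).
(E) is the only step now ready → (E).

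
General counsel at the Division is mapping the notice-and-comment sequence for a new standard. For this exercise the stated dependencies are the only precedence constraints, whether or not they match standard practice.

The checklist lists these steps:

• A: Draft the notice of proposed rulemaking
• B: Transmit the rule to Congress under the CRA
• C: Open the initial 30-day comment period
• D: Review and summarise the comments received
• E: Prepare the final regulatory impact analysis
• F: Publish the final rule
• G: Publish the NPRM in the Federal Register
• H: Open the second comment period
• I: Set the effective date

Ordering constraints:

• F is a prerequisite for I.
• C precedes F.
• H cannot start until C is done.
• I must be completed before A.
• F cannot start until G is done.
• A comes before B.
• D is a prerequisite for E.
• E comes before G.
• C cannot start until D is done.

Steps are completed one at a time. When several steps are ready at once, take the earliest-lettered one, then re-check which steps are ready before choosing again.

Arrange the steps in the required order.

Only D has no prerequisites, so it is first.
Now C and E have their prerequisites met. C has the earlier label, so C next.
H now also ready, so the ready set is {E, H}; E has the earlier label → E.
Ready: G and H. G has the earlier label → G.
F now also ready, so the ready set is {F, H}; F has the earlier label → F.
Ready: H and I. H has the earlier label → H.
I is the only step now ready → I.
A is the only step now ready → A.
B needed A, now all done → B.

D C E G F H I A B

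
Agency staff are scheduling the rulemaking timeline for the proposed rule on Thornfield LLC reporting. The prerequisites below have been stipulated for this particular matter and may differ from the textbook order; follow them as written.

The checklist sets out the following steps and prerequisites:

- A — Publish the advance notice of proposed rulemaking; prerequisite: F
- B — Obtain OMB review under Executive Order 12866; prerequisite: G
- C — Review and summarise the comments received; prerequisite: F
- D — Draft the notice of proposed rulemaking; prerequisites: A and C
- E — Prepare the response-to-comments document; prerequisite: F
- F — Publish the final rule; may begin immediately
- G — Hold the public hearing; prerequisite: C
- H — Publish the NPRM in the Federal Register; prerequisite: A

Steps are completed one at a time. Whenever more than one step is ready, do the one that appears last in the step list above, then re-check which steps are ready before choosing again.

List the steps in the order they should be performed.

F → E → C → G → B → A → H → D

F is the only step with nothing outstanding, so it goes first.
Now E, C and A have their prerequisites met. E is listed later, so E next.
C and A are both available; C is listed later → C.
Now G and A have their prerequisites met. G is listed later, so G next.
B and A are both available; B is listed later → B.
A needed F, now all done → A.
H and D are both available; H is listed later → H.
That leaves D as the only ready step → D.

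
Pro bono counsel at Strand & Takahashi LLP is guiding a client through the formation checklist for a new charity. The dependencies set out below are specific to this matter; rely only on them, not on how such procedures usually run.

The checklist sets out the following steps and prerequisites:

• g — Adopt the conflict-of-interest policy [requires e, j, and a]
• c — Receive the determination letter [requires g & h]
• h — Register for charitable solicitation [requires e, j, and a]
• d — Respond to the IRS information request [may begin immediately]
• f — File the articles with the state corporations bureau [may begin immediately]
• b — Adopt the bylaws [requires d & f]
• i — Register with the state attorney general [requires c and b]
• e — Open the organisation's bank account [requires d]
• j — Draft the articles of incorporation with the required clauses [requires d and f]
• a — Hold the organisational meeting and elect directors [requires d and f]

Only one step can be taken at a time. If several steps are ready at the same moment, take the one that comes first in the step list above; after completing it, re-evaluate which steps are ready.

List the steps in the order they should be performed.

d and f have no prerequisites; d is listed earlier, so d is first.
Ready: f and e. f is listed earlier → f.
Now b, e, j and a have their prerequisites met. b is listed earlier, so b next.
e, j and a are all available; e is listed earlier → e.
Now j and a have their prerequisites met. j is listed earlier, so j next.
Next only a has its prerequisites met → a.
g and h are both available; g is listed earlier → g.
Next only h has its prerequisites met → h.
That leaves c as the only ready step → c.
Next only i has its prerequisites met → i.

d f b e j a g h c i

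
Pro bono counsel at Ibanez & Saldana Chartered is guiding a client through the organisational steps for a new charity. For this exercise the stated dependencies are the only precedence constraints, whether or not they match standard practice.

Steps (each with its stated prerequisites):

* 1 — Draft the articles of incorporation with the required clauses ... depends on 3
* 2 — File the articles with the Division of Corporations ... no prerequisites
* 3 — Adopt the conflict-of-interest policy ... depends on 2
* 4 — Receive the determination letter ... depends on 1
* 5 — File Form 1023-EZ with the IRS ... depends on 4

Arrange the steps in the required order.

2 → 3 → 1 → 4 → 5

2 has no prerequisites → 2 first.
3 is the only step now ready → 3.
That leaves 1 as the only ready step → 1.
4 needed 1, now all done → 4.
Next only 5 has its prerequisites met → 5.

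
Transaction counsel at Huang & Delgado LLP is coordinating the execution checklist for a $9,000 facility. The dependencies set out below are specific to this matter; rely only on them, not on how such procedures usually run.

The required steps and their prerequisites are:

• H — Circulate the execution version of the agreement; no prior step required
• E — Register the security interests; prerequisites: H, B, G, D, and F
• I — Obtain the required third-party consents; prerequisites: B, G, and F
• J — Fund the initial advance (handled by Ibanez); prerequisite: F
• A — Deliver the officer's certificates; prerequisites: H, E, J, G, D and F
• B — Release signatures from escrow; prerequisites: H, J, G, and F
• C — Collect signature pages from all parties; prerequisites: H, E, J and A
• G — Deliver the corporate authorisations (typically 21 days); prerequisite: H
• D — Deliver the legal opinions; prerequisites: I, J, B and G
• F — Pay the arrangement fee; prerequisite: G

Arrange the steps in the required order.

Only H has no prerequisites, so it is first.
That leaves G as the only ready step → G.
F is the only step now ready → F.
Next only J has its prerequisites met → J.
Next only B has its prerequisites met → B.
Next only I has its prerequisites met → I.
D needed I, J, B and G, now all done → D.
E is the only step now ready → E.
Next only A has its prerequisites met → A.
C needed H, E, J and A, now all done → C.

H G F J B I D E A C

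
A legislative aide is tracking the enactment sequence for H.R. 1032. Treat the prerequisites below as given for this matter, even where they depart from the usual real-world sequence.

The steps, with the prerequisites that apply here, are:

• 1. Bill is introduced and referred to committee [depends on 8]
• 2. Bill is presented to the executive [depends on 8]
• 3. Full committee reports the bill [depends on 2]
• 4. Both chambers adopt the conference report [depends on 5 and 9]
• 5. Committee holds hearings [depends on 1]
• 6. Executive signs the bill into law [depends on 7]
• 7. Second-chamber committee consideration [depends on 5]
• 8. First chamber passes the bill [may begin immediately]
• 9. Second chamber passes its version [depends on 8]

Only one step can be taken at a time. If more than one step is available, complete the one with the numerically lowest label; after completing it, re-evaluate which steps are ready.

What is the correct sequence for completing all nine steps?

Only 8 has no prerequisites, so it is first.
Ready: 1, 2 and 9. 1 has the earlier label → 1.
5 now also ready, so the ready set is {2, 5, 9}; 2 has the earlier label → 2.
3 now also ready, so the ready set is {3, 5, 9}; 3 has the earlier label → 3.
Ready: 5 and 9. 5 has the earlier label → 5.
7 and 9 are both available; 7 has the earlier label → 7.
Now 6 and 9 have their prerequisites met. 6 has the earlier label, so 6 next.
9 is the only step now ready → 9.
That leaves 4 as the only ready step → 4.

8, 1, 2, 3, 5, 7, 6, 9, 4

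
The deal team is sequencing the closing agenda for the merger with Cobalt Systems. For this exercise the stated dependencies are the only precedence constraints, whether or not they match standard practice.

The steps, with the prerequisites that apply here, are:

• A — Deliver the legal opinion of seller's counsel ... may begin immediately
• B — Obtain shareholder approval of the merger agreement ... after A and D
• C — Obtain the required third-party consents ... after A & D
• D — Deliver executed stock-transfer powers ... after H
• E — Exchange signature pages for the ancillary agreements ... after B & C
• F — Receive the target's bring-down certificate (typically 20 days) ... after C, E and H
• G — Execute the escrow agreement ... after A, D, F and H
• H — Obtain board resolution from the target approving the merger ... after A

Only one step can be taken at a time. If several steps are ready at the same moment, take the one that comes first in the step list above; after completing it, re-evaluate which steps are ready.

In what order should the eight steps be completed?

A, H, D, B, C, E, F, G

A has no prerequisites → A first.
H is the only step now ready → H.
D needed H, now all done → D.
B and C are both available; B is listed earlier → B.
C is the only step now ready → C.
E needed B and C, now all done → E.
F is the only step now ready → F.
G is the only step now ready → G.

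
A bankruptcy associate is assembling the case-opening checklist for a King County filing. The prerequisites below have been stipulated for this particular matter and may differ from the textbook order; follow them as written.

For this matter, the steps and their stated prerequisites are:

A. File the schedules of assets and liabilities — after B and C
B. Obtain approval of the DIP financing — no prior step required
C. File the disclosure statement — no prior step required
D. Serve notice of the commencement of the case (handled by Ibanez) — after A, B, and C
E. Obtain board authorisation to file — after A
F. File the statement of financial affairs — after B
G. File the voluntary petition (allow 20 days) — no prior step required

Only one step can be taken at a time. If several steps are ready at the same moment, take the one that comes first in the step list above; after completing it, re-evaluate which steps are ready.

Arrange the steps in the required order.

Nothing is required for B, C and G. B is listed earlier → B first.
F now also ready, so the ready set is {C, F, G}; C is listed earlier → C.
A now also ready, so the ready set is {A, F, G}; A is listed earlier → A.
D, E, F and G are all available; D is listed earlier → D.
Ready: E, F and G. E is listed earlier → E.
Now F and G have their prerequisites met. F is listed earlier, so F next.
G is the only step now ready → G.

B C A D E F G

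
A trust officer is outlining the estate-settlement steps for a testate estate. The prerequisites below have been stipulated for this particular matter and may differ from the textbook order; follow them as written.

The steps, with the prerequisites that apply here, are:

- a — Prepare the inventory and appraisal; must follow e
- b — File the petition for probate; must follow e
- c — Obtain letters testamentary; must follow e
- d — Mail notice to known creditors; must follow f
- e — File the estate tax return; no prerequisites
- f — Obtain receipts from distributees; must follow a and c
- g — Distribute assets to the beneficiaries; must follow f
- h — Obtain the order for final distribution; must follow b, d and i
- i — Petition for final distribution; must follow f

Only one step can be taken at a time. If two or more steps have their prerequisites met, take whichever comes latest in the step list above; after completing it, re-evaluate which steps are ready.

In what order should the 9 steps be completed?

e c b a f i g d h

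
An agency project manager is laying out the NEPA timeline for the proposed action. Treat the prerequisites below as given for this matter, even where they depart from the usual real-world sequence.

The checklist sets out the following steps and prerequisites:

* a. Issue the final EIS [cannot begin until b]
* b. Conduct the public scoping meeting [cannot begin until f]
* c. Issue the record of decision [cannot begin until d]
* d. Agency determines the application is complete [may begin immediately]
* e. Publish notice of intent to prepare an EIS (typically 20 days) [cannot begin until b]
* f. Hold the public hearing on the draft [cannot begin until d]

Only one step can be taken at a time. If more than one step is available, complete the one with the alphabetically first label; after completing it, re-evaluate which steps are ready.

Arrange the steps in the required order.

d c f b a e

d is the only step with nothing outstanding, so it goes first.
Now c and f have their prerequisites met. c has the earlier label, so c next.
f is the only step now ready → f.
Next only b has its prerequisites met → b.
a and e are both available; a has the earlier label → a.
e needed b, now all done → e.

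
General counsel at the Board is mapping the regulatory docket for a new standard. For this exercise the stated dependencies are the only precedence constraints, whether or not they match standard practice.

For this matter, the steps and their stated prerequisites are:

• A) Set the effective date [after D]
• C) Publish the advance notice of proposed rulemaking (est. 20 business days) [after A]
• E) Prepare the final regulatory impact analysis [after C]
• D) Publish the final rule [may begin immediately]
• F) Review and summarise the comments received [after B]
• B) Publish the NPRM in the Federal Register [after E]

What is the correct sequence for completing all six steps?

Only D has no prerequisites, so it is first.
Next only A has its prerequisites met → A.
That leaves C as the only ready step → C.
Next only E has its prerequisites met → E.
B needed E, now all done → B.
Next only F has its prerequisites met → F.

D → A → C → E → B → F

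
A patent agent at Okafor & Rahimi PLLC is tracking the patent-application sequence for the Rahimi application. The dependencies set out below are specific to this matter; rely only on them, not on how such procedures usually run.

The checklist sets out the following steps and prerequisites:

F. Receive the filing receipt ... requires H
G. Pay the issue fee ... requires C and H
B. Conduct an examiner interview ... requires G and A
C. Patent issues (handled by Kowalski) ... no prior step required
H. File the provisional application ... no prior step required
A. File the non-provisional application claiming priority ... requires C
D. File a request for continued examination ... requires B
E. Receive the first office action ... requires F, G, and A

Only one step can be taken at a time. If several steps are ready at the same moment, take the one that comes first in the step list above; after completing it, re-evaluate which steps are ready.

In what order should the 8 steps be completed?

C and H have no prerequisites; C is listed earlier, so C is first.
A now also ready, so the ready set is {H, A}; H is listed earlier → H.
F and G now also ready, so the ready set is {F, G, A}; F is listed earlier → F.
G and A are both available; G is listed earlier → G.
A needed C, now all done → A.
Now B and E have their prerequisites met. B is listed earlier, so B next.
Ready: D and E. D is listed earlier → D.
Next only E has its prerequisites met → E.

C → H → F → G → A → B → D → E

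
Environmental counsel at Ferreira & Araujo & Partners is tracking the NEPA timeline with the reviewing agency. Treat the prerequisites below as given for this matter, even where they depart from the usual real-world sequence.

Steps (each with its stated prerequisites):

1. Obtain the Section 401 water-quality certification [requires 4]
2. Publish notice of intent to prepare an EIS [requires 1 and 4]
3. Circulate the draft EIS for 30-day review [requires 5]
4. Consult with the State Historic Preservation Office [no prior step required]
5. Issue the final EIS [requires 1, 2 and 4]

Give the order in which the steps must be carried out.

4 is the only step with nothing outstanding, so it goes first.
1 needed 4, now all done → 1.
2 needed 1 and 4, now all done → 2.
That leaves 5 as the only ready step → 5.
3 is the only step now ready → 3.

4, 1, 2, 5, 3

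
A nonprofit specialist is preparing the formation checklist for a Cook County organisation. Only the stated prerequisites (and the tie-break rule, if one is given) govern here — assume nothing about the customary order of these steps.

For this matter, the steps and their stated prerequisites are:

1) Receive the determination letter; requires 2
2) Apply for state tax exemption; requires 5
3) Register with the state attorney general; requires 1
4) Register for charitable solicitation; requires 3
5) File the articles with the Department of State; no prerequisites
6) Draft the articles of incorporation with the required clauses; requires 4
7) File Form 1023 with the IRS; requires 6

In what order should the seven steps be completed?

5 → 2 → 1 → 3 → 4 → 6 → 7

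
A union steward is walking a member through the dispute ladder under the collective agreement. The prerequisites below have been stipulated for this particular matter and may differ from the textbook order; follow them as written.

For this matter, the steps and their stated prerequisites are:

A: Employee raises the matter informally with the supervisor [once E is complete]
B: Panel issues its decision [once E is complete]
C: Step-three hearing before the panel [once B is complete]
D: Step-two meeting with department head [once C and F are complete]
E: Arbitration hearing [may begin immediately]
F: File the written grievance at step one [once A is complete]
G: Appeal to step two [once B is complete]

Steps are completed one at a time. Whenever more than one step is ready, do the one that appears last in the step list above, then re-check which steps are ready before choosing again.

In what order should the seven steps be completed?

E → B → G → C → A → F → D

E is the only step with nothing outstanding, so it goes first.
B and A are both available; B is listed later → B.
G and C now also ready, so the ready set is {G, C, A}; G is listed later → G.
Ready: C and A. C is listed later → C.
A needed E, now all done → A.
F needed A, now all done → F.
That leaves D as the only ready step → D.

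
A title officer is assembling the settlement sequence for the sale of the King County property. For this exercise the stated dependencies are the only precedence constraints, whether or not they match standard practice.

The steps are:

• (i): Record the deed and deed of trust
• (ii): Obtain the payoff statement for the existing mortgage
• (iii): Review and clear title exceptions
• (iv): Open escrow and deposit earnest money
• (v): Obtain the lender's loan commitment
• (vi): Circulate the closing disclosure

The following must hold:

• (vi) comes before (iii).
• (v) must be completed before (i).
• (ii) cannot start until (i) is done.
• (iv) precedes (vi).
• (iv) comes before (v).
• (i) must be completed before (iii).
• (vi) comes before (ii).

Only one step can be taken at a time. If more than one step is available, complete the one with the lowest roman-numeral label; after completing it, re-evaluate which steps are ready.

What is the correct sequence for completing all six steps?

Only (iv) has no prerequisites, so it is first.
Now (v) and (vi) have their prerequisites met. (v) has the earlier label, so (v) next.
(i) and (vi) are both available; (i) has the earlier label → (i).
(vi) is the only step now ready → (vi).
Ready: (ii) and (iii). (ii) has the earlier label → (ii).
That leaves (iii) as the only ready step → (iii).

(iv), (v), (i), (vi), (ii), (iii)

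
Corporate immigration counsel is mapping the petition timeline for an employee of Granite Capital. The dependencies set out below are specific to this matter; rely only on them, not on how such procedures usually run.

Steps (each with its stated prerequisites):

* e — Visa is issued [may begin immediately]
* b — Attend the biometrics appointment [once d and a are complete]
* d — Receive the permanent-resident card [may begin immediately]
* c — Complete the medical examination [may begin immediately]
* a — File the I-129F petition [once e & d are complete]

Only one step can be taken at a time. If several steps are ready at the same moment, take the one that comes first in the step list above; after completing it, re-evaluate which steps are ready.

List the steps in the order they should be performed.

e → d → c → a → b

e, d and c have no prerequisites; e is listed earlier, so e is first.
Now d and c have their prerequisites met. d is listed earlier, so d next.
Ready: c and a. c is listed earlier → c.
That leaves a as the only ready step → a.
That leaves b as the only ready step → b.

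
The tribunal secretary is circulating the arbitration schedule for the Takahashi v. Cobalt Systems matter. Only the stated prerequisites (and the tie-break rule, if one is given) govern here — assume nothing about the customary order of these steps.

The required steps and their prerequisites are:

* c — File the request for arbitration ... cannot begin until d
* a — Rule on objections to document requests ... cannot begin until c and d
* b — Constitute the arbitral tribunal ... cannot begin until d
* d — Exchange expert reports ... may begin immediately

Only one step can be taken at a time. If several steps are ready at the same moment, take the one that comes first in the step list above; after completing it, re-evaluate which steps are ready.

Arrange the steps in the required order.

d c a b

d has no prerequisites → d first.
Ready: c and b. c is listed earlier → c.
a now also ready, so the ready set is {a, b}; a is listed earlier → a.
b needed d, now all done → b.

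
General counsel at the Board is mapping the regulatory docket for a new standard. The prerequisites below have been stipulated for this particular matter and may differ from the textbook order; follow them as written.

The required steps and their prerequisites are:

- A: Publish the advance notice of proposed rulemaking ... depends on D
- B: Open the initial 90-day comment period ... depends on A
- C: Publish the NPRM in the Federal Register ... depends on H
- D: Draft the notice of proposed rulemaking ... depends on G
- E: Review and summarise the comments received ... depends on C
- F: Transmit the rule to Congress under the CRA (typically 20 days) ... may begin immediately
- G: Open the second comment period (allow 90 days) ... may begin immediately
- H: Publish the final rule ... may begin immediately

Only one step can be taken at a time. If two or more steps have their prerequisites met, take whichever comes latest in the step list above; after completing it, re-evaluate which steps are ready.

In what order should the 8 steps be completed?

H → G → F → D → C → E → A → B

Nothing is required for H, G and F. H is listed later → H first.
Ready: G, F and C. G is listed later → G.
Now F, D and C have their prerequisites met. F is listed later, so F next.
D and C are both available; D is listed later → D.
Now C and A have their prerequisites met. C is listed later, so C next.
Now E and A have their prerequisites met. E is listed later, so E next.
A is the only step now ready → A.
B needed A, now all done → B.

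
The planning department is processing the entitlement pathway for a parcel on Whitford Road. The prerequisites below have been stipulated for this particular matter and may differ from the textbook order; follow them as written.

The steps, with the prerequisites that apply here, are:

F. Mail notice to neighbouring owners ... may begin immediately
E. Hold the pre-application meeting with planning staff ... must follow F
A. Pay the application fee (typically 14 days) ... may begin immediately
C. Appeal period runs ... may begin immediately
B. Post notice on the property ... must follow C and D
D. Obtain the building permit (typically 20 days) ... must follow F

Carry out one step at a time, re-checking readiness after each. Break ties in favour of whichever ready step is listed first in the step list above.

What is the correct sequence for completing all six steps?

F E A C D B

F, A and C have no prerequisites; F is listed earlier, so F is first.
E and D now also ready, so the ready set is {E, A, C, D}; E is listed earlier → E.
Ready: A, C and D. A is listed earlier → A.
C and D are both available; C is listed earlier → C.
Next only D has its prerequisites met → D.
B needed C and D, now all done → B.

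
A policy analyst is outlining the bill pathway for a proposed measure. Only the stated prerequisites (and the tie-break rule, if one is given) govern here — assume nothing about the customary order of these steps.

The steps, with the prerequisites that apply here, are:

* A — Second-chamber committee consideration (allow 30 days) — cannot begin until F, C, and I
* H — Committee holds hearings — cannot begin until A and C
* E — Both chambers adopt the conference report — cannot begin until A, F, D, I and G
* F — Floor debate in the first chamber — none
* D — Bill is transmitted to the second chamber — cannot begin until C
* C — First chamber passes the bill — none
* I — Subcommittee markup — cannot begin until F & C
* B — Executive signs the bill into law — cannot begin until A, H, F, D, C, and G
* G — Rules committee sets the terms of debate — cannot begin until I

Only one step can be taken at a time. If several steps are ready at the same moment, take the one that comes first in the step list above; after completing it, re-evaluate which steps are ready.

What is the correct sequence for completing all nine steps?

F C D I A H G E B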